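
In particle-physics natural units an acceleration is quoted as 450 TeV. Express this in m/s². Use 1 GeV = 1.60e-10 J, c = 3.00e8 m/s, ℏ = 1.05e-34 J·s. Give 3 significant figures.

Acceleration is [L]/[T]² = c·[E]/ℏ.
1 GeV → c/ℏ × (1 GeV in J) = 4.57e32 m/s².
Convert the energy scale: 450 TeV = 4.50e5 GeV.
Result: 4.50e5 × 4.57e32 = 2.06e38 m/s².

2.06e38 m/s²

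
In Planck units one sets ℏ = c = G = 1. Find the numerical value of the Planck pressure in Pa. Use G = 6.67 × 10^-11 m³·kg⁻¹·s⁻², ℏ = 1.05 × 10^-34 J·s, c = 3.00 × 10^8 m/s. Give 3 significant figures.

p_P = c⁷/(ℏG²)
  = 2.19 × 10^59 / 4.67 × 10^-55
  = 4.68 × 10^113 Pa

4.68 × 10^113 Pa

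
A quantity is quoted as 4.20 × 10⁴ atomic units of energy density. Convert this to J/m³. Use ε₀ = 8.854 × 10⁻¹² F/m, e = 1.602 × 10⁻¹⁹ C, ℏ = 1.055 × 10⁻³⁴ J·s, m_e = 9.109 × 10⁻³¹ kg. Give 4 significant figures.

One atomic unit of energy density: u_au = E_h/a₀³ = m_e⁴e¹⁰/((4πε₀)⁵ℏ⁸) = 2.929 × 10¹³ J/m³.
4.20 × 10⁴ × 2.929 × 10¹³ J/m³ = 1.230 × 10¹⁸ J/m³

1.230 × 10¹⁸ J/m³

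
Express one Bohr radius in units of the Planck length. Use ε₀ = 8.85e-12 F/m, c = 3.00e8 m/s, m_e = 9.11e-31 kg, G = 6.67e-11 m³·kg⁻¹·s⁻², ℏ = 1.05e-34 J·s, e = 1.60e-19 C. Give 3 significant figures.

Bohr radius: a₀ = 4πε₀ℏ²/(m_e e²) = 5.26e-11 m
Planck length: ℓ_P = √(ℏG/c³) = 1.61e-35 m
ratio = 5.26e-11 / 1.61e-35 = 3.26e24

3.26e24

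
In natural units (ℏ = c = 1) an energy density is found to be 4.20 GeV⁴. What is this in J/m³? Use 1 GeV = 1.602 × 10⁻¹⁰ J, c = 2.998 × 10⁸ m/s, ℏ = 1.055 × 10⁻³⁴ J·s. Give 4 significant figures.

[E]/[L]³ = [E]⁴/(ℏc)³; restore (ℏc)⁻³.
1 GeV⁴ → 1/(ℏc)³ × (1 GeV in J)⁴ = 2.082 × 10³⁷ J/m³.
Result: 4.20 × 2.082 × 10³⁷ = 8.743 × 10³⁷ J/m³.

8.743 × 10³⁷ J/m³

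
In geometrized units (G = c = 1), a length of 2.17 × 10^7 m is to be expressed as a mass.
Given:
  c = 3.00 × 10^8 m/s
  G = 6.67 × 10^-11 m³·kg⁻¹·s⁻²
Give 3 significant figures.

2.93 × 10^34 kg

Length → mass via c²/G.
2.17 × 10^7 m × (c²/G) = 2.93 × 10^34 kg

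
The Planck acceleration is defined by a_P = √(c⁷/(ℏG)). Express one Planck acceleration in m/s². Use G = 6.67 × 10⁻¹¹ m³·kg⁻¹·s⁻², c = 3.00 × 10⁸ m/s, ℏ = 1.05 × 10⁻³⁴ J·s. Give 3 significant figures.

a_P = √(c⁷/(ℏG))
  = √(3.12 × 10¹⁰³)
  = 5.59 × 10⁵¹ m/s²

5.59 × 10⁵¹ m/s²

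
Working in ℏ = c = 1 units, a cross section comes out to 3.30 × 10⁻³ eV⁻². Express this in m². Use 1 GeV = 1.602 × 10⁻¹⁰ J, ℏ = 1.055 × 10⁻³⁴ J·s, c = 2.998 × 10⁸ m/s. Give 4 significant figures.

1.286 × 10⁻¹⁶ m²

Area is [L]² = [E]⁻²·(ℏc)²; restore (ℏc)².
1 GeV⁻² → (ℏc)² × (1 GeV in J)⁻² = 3.898 × 10⁻³² m².
Convert the energy scale: 3.30 × 10⁻³ eV⁻² = 3.30 × 10¹⁵ GeV⁻².
Result: 3.30 × 10¹⁵ × 3.898 × 10⁻³² = 1.286 × 10⁻¹⁶ m².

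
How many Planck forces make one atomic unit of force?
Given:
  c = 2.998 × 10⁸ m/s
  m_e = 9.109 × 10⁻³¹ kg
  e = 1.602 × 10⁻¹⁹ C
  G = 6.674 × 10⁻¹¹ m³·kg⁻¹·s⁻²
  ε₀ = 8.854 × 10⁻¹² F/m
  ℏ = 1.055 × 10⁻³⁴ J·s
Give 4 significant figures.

atomic unit of force: F_au = E_h/a₀ = m_e²e⁶/((4πε₀)³ℏ⁴) = 8.220 × 10⁻⁸ N
Planck force: F_P = c⁴/G = 1.210 × 10⁴⁴ N
ratio = 8.220 × 10⁻⁸ / 1.210 × 10⁴⁴ = 6.791 × 10⁻⁵²

6.791 × 10⁻⁵²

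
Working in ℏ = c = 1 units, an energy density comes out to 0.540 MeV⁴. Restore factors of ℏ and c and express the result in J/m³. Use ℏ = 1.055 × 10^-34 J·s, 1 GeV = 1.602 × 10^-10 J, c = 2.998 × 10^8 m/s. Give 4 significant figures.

1.124 × 10^25 J/m³

[E]/[L]³ = [E]⁴/(ℏc)³; restore (ℏc)⁻³.
1 GeV⁴ → 1/(ℏc)³ × (1 GeV in J)⁴ = 2.082 × 10^37 J/m³.
Convert the energy scale: 0.540 MeV⁴ = 5.40 × 10^-13 GeV⁴.
Result: 5.40 × 10^-13 × 2.082 × 10^37 = 1.124 × 10^25 J/m³.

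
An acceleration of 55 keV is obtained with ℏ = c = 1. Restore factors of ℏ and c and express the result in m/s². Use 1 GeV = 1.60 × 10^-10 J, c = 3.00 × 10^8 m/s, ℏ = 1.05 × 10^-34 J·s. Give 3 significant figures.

Acceleration is [L]/[T]² = c·[E]/ℏ.
1 GeV → c/ℏ × (1 GeV in J) = 4.57 × 10^32 m/s².
Convert the energy scale: 55 keV = 5.50 × 10^-5 GeV.
Result: 5.50 × 10^-5 × 4.57 × 10^32 = 2.51 × 10^28 m/s².

2.51 × 10^28 m/s²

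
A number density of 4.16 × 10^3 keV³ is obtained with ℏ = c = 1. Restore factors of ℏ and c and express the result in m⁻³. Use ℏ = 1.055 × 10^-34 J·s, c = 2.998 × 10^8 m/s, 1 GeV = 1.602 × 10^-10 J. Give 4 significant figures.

5.405 × 10^32 m⁻³

Number density is [L]⁻³ = [E]³/(ℏc)³.
1 GeV³ → 1/(ℏc)³ × (1 GeV in J)³ = 1.299 × 10^47 m⁻³.
Convert the energy scale: 4.16 × 10^3 keV³ = 4.16 × 10^-15 GeV³.
Result: 4.16 × 10^-15 × 1.299 × 10^47 = 5.405 × 10^32 m⁻³.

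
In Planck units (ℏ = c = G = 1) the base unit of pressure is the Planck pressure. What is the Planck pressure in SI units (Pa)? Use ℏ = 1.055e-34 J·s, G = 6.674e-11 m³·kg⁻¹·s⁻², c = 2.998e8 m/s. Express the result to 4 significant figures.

p_P = c⁷/(ℏG²)
  = 2.177e59 / 4.699e-55
  = 4.632e113 Pa

4.632e113 Pa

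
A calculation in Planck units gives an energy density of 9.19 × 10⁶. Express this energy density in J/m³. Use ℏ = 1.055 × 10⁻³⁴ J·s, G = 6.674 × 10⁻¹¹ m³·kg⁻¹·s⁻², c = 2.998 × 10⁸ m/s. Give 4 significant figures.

One Planck energy density: u_P = c⁷/(ℏG²) = 4.632 × 10¹¹³ J/m³.
9.19 × 10⁶ × 4.632 × 10¹¹³ J/m³ = 4.257 × 10¹²⁰ J/m³

4.257 × 10¹²⁰ J/m³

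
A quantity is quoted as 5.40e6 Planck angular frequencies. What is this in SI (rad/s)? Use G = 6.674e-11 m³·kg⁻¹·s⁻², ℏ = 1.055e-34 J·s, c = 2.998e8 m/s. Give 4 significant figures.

One Planck angular frequency: ω_P = √(c⁵/(ℏG)) = 1.855e43 rad/s.
5.40e6 × 1.855e43 rad/s = 1.002e50 rad/s

1.002e50 rad/s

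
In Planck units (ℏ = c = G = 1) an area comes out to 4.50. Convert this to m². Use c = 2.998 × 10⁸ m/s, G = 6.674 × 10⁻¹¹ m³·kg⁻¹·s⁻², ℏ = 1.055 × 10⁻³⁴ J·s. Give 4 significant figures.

One Planck area: A_P = ℏG/c³ = 2.613 × 10⁻⁷⁰ m².
4.50 × 2.613 × 10⁻⁷⁰ m² = 1.176 × 10⁻⁶⁹ m²

1.176 × 10⁻⁶⁹ m²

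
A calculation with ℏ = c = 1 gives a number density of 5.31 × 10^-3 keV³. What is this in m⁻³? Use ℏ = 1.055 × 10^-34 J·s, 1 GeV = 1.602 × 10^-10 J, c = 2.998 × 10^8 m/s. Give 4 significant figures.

Number density is [L]⁻³ = [E]³/(ℏc)³.
1 GeV³ → 1/(ℏc)³ × (1 GeV in J)³ = 1.299 × 10^47 m⁻³.
Convert the energy scale: 5.31 × 10^-3 keV³ = 5.31 × 10^-21 GeV³.
Result: 5.31 × 10^-21 × 1.299 × 10^47 = 6.900 × 10^26 m⁻³.

6.900 × 10^26 m⁻³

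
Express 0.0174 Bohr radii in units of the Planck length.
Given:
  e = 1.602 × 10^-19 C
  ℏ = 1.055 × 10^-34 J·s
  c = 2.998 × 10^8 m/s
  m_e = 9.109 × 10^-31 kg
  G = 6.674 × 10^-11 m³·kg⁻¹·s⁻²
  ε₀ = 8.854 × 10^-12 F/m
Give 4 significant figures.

5.702 × 10^22

Bohr radius: a₀ = 4πε₀ℏ²/(m_e e²) = 5.297 × 10^-11 m
Planck length: ℓ_P = √(ℏG/c³) = 1.616 × 10^-35 m
0.0174 × 5.297 × 10^-11 / 1.616 × 10^-35 = 5.702 × 10^22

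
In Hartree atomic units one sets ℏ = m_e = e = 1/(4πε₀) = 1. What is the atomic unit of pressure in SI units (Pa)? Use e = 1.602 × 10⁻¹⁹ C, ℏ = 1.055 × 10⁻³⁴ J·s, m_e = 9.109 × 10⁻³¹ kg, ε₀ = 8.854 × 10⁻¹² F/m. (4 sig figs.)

P_au = E_h/a₀³ = m_e⁴e¹⁰/((4πε₀)⁵ℏ⁸)
E_h = 4.354 × 10⁻¹⁸ J
a₀ = 5.297 × 10⁻¹¹ m
E_h/a₀³ = 2.929 × 10¹³ Pa

2.929 × 10¹³ Pa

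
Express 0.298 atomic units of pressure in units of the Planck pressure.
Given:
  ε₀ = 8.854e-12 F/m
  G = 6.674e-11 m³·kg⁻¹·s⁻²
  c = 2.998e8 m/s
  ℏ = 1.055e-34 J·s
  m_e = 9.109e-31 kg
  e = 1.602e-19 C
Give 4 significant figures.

atomic unit of pressure: P_au = E_h/a₀³ = m_e⁴e¹⁰/((4πε₀)⁵ℏ⁸) = 2.929e13 Pa
Planck pressure: p_P = c⁷/(ℏG²) = 4.632e113 Pa
0.298 × 2.929e13 / 4.632e113 = 1.884e-101

1.884e-101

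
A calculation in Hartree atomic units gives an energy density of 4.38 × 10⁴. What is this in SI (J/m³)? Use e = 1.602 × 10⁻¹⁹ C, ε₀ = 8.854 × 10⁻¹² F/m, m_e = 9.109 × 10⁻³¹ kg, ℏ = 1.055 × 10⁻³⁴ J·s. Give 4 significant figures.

One atomic unit of energy density: u_au = E_h/a₀³ = m_e⁴e¹⁰/((4πε₀)⁵ℏ⁸) = 2.929 × 10¹³ J/m³.
4.38 × 10⁴ × 2.929 × 10¹³ J/m³ = 1.283 × 10¹⁸ J/m³

1.283 × 10¹⁸ J/m³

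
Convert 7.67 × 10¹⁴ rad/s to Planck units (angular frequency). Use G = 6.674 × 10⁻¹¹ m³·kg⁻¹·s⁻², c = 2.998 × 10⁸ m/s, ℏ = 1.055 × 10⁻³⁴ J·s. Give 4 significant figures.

Planck angular frequency: ω_P = √(c⁵/(ℏG)) = 1.855 × 10⁴³ rad/s.
7.67 × 10¹⁴ / 1.855 × 10⁴³ = 4.136 × 10⁻²⁹

4.136 × 10⁻²⁹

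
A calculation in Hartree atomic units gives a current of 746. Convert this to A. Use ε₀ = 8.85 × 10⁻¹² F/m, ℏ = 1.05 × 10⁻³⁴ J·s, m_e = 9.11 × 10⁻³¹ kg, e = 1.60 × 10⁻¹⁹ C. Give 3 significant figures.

4.98 A

One atomic unit of electric current: I_au = e E_h/ℏ = m_e e⁵/((4πε₀)²ℏ³) = 6.67 × 10⁻³ A.
746 × 6.67 × 10⁻³ A = 4.98 A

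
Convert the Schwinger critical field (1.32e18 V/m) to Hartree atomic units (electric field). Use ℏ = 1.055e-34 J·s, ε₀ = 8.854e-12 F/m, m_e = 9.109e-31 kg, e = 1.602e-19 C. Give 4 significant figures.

atomic unit of electric field: E_au = E_h/(e a₀) = m_e²e⁵/((4πε₀)³ℏ⁴) = 5.131e11 V/m.
1.32e18 / 5.131e11 = 2.573e6

2.573e6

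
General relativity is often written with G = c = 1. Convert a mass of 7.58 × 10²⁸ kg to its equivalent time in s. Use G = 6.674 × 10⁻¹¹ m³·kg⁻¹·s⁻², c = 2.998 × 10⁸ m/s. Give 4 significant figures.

Mass → time via G/c³.
7.58 × 10²⁸ kg × (G/c³) = 1.877 × 10⁻⁷ s

1.877 × 10⁻⁷ s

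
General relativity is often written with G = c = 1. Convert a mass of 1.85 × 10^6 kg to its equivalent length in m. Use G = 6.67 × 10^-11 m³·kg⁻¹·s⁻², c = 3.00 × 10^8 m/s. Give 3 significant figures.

In G = c = 1 units mass has dimensions of length; the conversion factor is G/c².
1.85 × 10^6 kg × (G/c²) = 1.37 × 10^-21 m

1.37 × 10^-21 m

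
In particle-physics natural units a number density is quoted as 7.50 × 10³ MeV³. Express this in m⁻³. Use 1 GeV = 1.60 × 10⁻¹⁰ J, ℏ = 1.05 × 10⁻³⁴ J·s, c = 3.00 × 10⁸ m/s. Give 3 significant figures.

Number density is [L]⁻³ = [E]³/(ℏc)³.
1 GeV³ → 1/(ℏc)³ × (1 GeV in J)³ = 1.31 × 10⁴⁷ m⁻³.
Convert the energy scale: 7.50 × 10³ MeV³ = 7.50 × 10⁻⁶ GeV³.
Result: 7.50 × 10⁻⁶ × 1.31 × 10⁴⁷ = 9.83 × 10⁴¹ m⁻³.

9.83 × 10⁴¹ m⁻³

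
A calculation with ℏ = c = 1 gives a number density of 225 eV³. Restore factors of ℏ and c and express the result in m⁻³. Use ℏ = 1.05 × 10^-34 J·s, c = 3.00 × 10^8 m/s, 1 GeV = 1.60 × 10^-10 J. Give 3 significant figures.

2.95 × 10^22 m⁻³

Number density is [L]⁻³ = [E]³/(ℏc)³.
1 GeV³ → 1/(ℏc)³ × (1 GeV in J)³ = 1.31 × 10^47 m⁻³.
Convert the energy scale: 225 eV³ = 2.25 × 10^-25 GeV³.
Result: 2.25 × 10^-25 × 1.31 × 10^47 = 2.95 × 10^22 m⁻³.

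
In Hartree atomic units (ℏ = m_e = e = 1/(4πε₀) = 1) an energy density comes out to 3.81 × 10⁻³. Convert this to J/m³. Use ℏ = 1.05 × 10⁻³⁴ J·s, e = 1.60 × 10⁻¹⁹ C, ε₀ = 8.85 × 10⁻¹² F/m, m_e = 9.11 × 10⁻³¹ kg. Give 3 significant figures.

1.15 × 10¹¹ J/m³

One atomic unit of energy density: u_au = E_h/a₀³ = m_e⁴e¹⁰/((4πε₀)⁵ℏ⁸) = 3.01 × 10¹³ J/m³.
3.81 × 10⁻³ × 3.01 × 10¹³ J/m³ = 1.15 × 10¹¹ J/m³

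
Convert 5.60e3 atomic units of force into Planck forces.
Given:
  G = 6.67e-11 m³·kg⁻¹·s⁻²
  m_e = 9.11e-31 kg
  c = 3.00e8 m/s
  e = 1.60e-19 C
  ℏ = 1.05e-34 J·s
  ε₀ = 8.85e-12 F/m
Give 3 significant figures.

atomic unit of force: F_au = E_h/a₀ = m_e²e⁶/((4πε₀)³ℏ⁴) = 8.33e-8 N
Planck force: F_P = c⁴/G = 1.21e44 N
5.60e3 × 8.33e-8 / 1.21e44 = 3.84e-48

3.84e-48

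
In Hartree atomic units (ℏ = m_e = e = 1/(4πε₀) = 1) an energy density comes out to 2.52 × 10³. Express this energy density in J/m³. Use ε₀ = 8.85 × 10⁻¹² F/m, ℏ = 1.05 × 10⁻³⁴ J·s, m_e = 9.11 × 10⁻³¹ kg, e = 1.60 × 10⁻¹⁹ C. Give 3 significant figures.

7.59 × 10¹⁶ J/m³

One atomic unit of energy density: u_au = E_h/a₀³ = m_e⁴e¹⁰/((4πε₀)⁵ℏ⁸) = 3.01 × 10¹³ J/m³.
2.52 × 10³ × 3.01 × 10¹³ J/m³ = 7.59 × 10¹⁶ J/m³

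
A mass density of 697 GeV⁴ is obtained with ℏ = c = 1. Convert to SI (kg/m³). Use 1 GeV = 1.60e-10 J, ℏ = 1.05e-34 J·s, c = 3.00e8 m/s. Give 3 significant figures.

Mass density is [E]/(c²[L]³) = [E]⁴/(ℏ³c⁵).
1 GeV⁴ → 1/(ℏ³c⁵) × (1 GeV in J)⁴ = 2.33e20 kg/m³.
Result: 697 × 2.33e20 = 1.62e23 kg/m³.

1.62e23 kg/m³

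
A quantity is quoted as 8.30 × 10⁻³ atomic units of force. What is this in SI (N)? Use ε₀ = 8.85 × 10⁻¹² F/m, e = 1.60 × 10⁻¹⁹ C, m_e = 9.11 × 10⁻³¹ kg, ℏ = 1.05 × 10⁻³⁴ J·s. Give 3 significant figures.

6.91 × 10⁻¹⁰ N

One atomic unit of force: F_au = E_h/a₀ = m_e²e⁶/((4πε₀)³ℏ⁴) = 8.33 × 10⁻⁸ N.
8.30 × 10⁻³ × 8.33 × 10⁻⁸ N = 6.91 × 10⁻¹⁰ N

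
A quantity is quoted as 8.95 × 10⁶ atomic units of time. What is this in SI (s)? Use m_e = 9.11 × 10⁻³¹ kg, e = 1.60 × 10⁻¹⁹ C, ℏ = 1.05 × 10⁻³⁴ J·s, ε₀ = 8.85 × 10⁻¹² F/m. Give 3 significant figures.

2.15 × 10⁻¹⁰ s

One atomic unit of time: τ_au = (4πε₀)²ℏ³/(m_e e⁴) = 2.40 × 10⁻¹⁷ s.
8.95 × 10⁶ × 2.40 × 10⁻¹⁷ s = 2.15 × 10⁻¹⁰ s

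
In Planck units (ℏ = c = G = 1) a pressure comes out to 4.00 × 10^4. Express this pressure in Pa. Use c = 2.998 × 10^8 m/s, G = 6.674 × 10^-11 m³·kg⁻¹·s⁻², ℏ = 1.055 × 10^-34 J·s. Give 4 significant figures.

1.853 × 10^118 Pa

One Planck pressure: p_P = c⁷/(ℏG²) = 4.632 × 10^113 Pa.
4.00 × 10^4 × 4.632 × 10^113 Pa = 1.853 × 10^118 Pa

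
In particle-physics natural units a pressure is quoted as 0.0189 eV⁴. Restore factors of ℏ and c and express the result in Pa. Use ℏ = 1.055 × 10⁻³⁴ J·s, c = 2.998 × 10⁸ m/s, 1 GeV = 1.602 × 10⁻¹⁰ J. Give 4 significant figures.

Pressure is [E]/[L]³ = [E]⁴/(ℏc)³.
1 GeV⁴ → 1/(ℏc)³ × (1 GeV in J)⁴ = 2.082 × 10³⁷ Pa.
Convert the energy scale: 0.0189 eV⁴ = 1.89 × 10⁻³⁸ GeV⁴.
Result: 1.89 × 10⁻³⁸ × 2.082 × 10³⁷ = 0.3934 Pa.

0.3934 Pa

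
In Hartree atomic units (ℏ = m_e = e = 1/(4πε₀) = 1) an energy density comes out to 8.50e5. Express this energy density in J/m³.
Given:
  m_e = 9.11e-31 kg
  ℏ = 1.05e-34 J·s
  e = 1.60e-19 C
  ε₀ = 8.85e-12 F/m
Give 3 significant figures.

One atomic unit of energy density: u_au = E_h/a₀³ = m_e⁴e¹⁰/((4πε₀)⁵ℏ⁸) = 3.01e13 J/m³.
8.50e5 × 3.01e13 J/m³ = 2.56e19 J/m³

2.56e19 J/m³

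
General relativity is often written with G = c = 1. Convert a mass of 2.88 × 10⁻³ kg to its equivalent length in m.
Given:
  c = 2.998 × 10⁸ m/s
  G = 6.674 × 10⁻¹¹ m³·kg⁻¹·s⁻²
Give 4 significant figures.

2.139 × 10⁻³⁰ m

In G = c = 1 units mass has dimensions of length; the conversion factor is G/c².
2.88 × 10⁻³ kg × (G/c²) = 2.139 × 10⁻³⁰ m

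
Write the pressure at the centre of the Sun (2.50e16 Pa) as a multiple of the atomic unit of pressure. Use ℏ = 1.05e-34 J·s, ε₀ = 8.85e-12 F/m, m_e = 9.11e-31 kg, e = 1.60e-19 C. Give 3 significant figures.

830

atomic unit of pressure: P_au = E_h/a₀³ = m_e⁴e¹⁰/((4πε₀)⁵ℏ⁸) = 3.01e13 Pa.
2.50e16 / 3.01e13 = 830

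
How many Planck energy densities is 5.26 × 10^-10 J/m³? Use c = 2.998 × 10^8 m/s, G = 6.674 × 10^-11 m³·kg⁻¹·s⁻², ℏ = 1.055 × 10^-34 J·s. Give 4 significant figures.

1.136 × 10^-123

Planck energy density: u_P = c⁷/(ℏG²) = 4.632 × 10^113 J/m³.
5.26 × 10^-10 / 4.632 × 10^113 = 1.136 × 10^-123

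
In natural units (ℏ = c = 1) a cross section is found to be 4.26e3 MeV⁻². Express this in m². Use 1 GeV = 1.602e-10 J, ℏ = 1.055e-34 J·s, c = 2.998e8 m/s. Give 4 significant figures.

1.661e-22 m²

Area is [L]² = [E]⁻²·(ℏc)²; restore (ℏc)².
1 GeV⁻² → (ℏc)² × (1 GeV in J)⁻² = 3.898e-32 m².
Convert the energy scale: 4.26e3 MeV⁻² = 4.26e9 GeV⁻².
Result: 4.26e9 × 3.898e-32 = 1.661e-22 m².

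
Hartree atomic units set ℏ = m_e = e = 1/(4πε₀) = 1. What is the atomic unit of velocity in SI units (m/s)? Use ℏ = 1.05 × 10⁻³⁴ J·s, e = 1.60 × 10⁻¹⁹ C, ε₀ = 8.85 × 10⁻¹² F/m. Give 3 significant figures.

2.19 × 10⁶ m/s

From ℏ = m_e = e = 1/(4πε₀) = 1 the velocity scale is v_au = e²/(4πε₀ℏ).
  = 2.56 × 10⁻³⁸ / 1.17 × 10⁻⁴⁴
  = 2.19 × 10⁶ m/s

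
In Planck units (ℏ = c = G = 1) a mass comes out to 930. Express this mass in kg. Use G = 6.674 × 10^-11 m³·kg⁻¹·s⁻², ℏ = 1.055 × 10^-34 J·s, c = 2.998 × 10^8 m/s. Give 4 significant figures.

One Planck mass: m_P = √(ℏc/G) = 2.177 × 10^-8 kg.
930 × 2.177 × 10^-8 kg = 2.025 × 10^-5 kg

2.025 × 10^-5 kg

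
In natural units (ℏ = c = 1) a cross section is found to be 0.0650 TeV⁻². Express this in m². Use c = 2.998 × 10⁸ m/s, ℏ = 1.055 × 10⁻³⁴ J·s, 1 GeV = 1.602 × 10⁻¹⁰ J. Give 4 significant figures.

Area is [L]² = [E]⁻²·(ℏc)²; restore (ℏc)².
1 GeV⁻² → (ℏc)² × (1 GeV in J)⁻² = 3.898 × 10⁻³² m².
Convert the energy scale: 0.0650 TeV⁻² = 6.50 × 10⁻⁸ GeV⁻².
Result: 6.50 × 10⁻⁸ × 3.898 × 10⁻³² = 2.534 × 10⁻³⁹ m².

2.534 × 10⁻³⁹ m²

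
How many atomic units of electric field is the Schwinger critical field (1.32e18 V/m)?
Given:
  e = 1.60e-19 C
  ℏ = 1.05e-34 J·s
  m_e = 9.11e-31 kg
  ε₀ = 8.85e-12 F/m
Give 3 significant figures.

2.54e6

atomic unit of electric field: E_au = E_h/(e a₀) = m_e²e⁵/((4πε₀)³ℏ⁴) = 5.20e11 V/m.
1.32e18 / 5.20e11 = 2.54e6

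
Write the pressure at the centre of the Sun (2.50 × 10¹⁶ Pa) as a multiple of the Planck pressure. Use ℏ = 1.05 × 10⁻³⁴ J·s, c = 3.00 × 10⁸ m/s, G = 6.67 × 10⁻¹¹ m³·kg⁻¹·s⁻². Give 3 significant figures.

5.34 × 10⁻⁹⁸

Planck pressure: p_P = c⁷/(ℏG²) = 4.68 × 10¹¹³ Pa.
2.50 × 10¹⁶ / 4.68 × 10¹¹³ = 5.34 × 10⁻⁹⁸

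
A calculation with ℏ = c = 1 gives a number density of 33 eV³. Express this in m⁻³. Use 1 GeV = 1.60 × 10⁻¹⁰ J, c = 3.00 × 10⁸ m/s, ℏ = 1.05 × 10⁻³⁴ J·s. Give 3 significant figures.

Number density is [L]⁻³ = [E]³/(ℏc)³.
1 GeV³ → 1/(ℏc)³ × (1 GeV in J)³ = 1.31 × 10⁴⁷ m⁻³.
Convert the energy scale: 33 eV³ = 3.30 × 10⁻²⁶ GeV³.
Result: 3.30 × 10⁻²⁶ × 1.31 × 10⁴⁷ = 4.32 × 10²¹ m⁻³.

4.32 × 10²¹ m⁻³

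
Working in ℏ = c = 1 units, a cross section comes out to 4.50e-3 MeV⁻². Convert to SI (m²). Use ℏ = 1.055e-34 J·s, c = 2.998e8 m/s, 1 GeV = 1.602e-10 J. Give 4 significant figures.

1.754e-28 m²

Area is [L]² = [E]⁻²·(ℏc)²; restore (ℏc)².
1 GeV⁻² → (ℏc)² × (1 GeV in J)⁻² = 3.898e-32 m².
Convert the energy scale: 4.50e-3 MeV⁻² = 4.50e3 GeV⁻².
Result: 4.50e3 × 3.898e-32 = 1.754e-28 m².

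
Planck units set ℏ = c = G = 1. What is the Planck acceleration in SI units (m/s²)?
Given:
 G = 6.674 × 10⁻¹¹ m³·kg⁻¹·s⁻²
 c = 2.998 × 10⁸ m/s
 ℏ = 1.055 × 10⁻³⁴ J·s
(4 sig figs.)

5.560 × 10⁵¹ m/s²

From ℏ = c = G = 1 the acceleration scale is a_P = √(c⁷/(ℏG)).
  = √(3.092 × 10¹⁰³)
  = 5.560 × 10⁵¹ m/s²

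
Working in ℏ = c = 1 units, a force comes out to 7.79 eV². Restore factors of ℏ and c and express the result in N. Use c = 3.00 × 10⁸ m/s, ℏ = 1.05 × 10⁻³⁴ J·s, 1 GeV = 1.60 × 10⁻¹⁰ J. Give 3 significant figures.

Force is [E]/[L] = [E]²/(ℏc); restore (ℏc)⁻¹.
1 GeV² → 1/(ℏc) × (1 GeV in J)² = 8.13 × 10⁵ N.
Convert the energy scale: 7.79 eV² = 7.79 × 10⁻¹⁸ GeV².
Result: 7.79 × 10⁻¹⁸ × 8.13 × 10⁵ = 6.33 × 10⁻¹² N.

6.33 × 10⁻¹² N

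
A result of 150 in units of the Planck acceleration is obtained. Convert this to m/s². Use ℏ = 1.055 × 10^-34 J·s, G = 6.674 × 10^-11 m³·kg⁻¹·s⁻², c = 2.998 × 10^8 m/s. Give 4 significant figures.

One Planck acceleration: a_P = √(c⁷/(ℏG)) = 5.560 × 10^51 m/s².
150 × 5.560 × 10^51 m/s² = 8.340 × 10^53 m/s²

8.340 × 10^53 m/s²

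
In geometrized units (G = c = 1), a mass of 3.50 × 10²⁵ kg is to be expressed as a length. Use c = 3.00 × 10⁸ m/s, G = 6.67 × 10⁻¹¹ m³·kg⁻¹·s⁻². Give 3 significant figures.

In G = c = 1 units mass has dimensions of length; the conversion factor is G/c².
3.50 × 10²⁵ kg × (G/c²) = 0.0259 m

0.0259 m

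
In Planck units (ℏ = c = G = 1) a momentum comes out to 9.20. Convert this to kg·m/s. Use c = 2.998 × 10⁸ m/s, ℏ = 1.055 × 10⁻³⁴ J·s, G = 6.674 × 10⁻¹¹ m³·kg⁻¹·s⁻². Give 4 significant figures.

60.04 kg·m/s

One Planck momentum: p_P = √(ℏc³/G) = 6.527 kg·m/s.
9.20 × 6.527 kg·m/s = 60.04 kg·m/s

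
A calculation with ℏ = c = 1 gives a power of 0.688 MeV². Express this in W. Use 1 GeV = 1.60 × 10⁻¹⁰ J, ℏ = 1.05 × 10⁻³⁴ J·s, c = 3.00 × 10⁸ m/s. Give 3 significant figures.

1.68 × 10⁸ W

Power is [E]/[T] = [E]²/ℏ.
1 GeV² → 1/ℏ × (1 GeV in J)² = 2.44 × 10¹⁴ W.
Convert the energy scale: 0.688 MeV² = 6.88 × 10⁻⁷ GeV².
Result: 6.88 × 10⁻⁷ × 2.44 × 10¹⁴ = 1.68 × 10⁸ W.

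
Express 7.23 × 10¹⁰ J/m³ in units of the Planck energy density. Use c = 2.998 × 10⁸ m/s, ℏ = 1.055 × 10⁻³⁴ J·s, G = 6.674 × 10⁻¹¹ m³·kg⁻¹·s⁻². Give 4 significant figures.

1.561 × 10⁻¹⁰³

Planck energy density: u_P = c⁷/(ℏG²) = 4.632 × 10¹¹³ J/m³.
7.23 × 10¹⁰ / 4.632 × 10¹¹³ = 1.561 × 10⁻¹⁰³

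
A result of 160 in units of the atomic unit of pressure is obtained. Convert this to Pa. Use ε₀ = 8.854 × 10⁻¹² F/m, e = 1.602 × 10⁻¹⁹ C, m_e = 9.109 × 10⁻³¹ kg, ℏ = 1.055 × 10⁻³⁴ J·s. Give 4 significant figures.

One atomic unit of pressure: P_au = E_h/a₀³ = m_e⁴e¹⁰/((4πε₀)⁵ℏ⁸) = 2.929 × 10¹³ Pa.
160 × 2.929 × 10¹³ Pa = 4.687 × 10¹⁵ Pa

4.687 × 10¹⁵ Pa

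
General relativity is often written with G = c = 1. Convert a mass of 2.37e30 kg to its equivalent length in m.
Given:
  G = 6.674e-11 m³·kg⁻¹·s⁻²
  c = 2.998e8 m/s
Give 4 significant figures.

1.760e3 m

In G = c = 1 units mass has dimensions of length; the conversion factor is G/c².
2.37e30 kg × (G/c²) = 1.760e3 m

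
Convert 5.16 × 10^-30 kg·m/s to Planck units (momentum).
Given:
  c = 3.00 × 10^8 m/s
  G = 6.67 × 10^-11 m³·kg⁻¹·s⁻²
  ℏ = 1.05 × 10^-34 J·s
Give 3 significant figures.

7.91 × 10^-31

Planck momentum: p_P = √(ℏc³/G) = 6.52 kg·m/s.
5.16 × 10^-30 / 6.52 = 7.91 × 10^-31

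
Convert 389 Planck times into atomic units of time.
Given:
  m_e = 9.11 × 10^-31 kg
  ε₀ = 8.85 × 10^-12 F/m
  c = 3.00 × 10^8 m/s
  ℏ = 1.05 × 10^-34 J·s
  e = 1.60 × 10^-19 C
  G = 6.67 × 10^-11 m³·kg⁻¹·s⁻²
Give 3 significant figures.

8.71 × 10^-25

Planck time: t_P = √(ℏG/c⁵) = 5.37 × 10^-44 s
atomic unit of time: τ_au = (4πε₀)²ℏ³/(m_e e⁴) = 2.40 × 10^-17 s
389 × 5.37 × 10^-44 / 2.40 × 10^-17 = 8.71 × 10^-25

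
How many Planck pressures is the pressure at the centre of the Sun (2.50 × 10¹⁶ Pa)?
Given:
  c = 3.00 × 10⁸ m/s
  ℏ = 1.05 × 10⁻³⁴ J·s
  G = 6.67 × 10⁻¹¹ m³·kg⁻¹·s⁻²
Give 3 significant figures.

Planck pressure: p_P = c⁷/(ℏG²) = 4.68 × 10¹¹³ Pa.
2.50 × 10¹⁶ / 4.68 × 10¹¹³ = 5.34 × 10⁻⁹⁸

5.34 × 10⁻⁹⁸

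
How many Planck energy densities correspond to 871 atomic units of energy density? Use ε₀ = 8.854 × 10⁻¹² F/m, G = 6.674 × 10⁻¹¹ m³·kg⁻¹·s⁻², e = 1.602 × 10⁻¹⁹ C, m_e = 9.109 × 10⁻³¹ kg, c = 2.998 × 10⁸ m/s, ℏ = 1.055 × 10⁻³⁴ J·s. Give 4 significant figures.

atomic unit of energy density: u_au = E_h/a₀³ = m_e⁴e¹⁰/((4πε₀)⁵ℏ⁸) = 2.929 × 10¹³ J/m³
Planck energy density: u_P = c⁷/(ℏG²) = 4.632 × 10¹¹³ J/m³
871 × 2.929 × 10¹³ / 4.632 × 10¹¹³ = 5.508 × 10⁻⁹⁸

5.508 × 10⁻⁹⁸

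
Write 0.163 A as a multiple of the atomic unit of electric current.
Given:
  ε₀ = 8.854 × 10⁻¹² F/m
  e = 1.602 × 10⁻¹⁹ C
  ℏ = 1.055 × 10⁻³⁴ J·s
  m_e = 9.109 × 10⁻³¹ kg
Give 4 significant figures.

24.65

atomic unit of electric current: I_au = e E_h/ℏ = m_e e⁵/((4πε₀)²ℏ³) = 6.612 × 10⁻³ A.
0.163 / 6.612 × 10⁻³ = 24.65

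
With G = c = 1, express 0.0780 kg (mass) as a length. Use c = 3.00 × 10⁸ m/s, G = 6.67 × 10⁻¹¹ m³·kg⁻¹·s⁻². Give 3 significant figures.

5.78 × 10⁻²⁹ m

In G = c = 1 units mass has dimensions of length; the conversion factor is G/c².
0.0780 kg × (G/c²) = 5.78 × 10⁻²⁹ m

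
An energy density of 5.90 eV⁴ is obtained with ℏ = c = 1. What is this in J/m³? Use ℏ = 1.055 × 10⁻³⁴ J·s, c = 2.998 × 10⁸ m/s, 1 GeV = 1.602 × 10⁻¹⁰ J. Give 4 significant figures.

[E]/[L]³ = [E]⁴/(ℏc)³; restore (ℏc)⁻³.
1 GeV⁴ → 1/(ℏc)³ × (1 GeV in J)⁴ = 2.082 × 10³⁷ J/m³.
Convert the energy scale: 5.90 eV⁴ = 5.90 × 10⁻³⁶ GeV⁴.
Result: 5.90 × 10⁻³⁶ × 2.082 × 10³⁷ = 122.8 J/m³.

122.8 J/m³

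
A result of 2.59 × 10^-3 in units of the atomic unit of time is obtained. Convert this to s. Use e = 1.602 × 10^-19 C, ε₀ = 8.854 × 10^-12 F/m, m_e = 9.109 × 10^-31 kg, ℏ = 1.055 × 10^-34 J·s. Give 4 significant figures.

One atomic unit of time: τ_au = (4πε₀)²ℏ³/(m_e e⁴) = 2.423 × 10^-17 s.
2.59 × 10^-3 × 2.423 × 10^-17 s = 6.275 × 10^-20 s

6.275 × 10^-20 s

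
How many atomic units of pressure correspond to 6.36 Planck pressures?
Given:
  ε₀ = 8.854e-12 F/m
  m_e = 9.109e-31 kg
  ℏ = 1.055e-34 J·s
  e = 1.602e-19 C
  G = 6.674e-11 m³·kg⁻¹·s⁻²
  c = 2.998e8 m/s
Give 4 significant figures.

Planck pressure: p_P = c⁷/(ℏG²) = 4.632e113 Pa
atomic unit of pressure: P_au = E_h/a₀³ = m_e⁴e¹⁰/((4πε₀)⁵ℏ⁸) = 2.929e13 Pa
6.36 × 4.632e113 / 2.929e13 = 1.006e101

1.006e101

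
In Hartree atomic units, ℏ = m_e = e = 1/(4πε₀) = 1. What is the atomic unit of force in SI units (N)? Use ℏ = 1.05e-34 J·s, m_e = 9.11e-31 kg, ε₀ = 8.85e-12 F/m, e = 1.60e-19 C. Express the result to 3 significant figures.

Dimensional analysis gives F_au = E_h/a₀ = m_e²e⁶/((4πε₀)³ℏ⁴).
E_h = 4.38e-18 J
a₀ = 5.26e-11 m
E_h/a₀ = 8.33e-8 N

8.33e-8 N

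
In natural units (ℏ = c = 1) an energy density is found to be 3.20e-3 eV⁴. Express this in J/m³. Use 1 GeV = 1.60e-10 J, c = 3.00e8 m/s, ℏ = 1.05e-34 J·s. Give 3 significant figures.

0.0671 J/m³

[E]/[L]³ = [E]⁴/(ℏc)³; restore (ℏc)⁻³.
1 GeV⁴ → 1/(ℏc)³ × (1 GeV in J)⁴ = 2.10e37 J/m³.
Convert the energy scale: 3.20e-3 eV⁴ = 3.20e-39 GeV⁴.
Result: 3.20e-39 × 2.10e37 = 0.0671 J/m³.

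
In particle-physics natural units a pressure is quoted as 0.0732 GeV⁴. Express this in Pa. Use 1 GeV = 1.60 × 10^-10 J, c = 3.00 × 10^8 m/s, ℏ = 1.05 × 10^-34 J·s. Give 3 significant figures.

1.53 × 10^36 Pa

Pressure is [E]/[L]³ = [E]⁴/(ℏc)³.
1 GeV⁴ → 1/(ℏc)³ × (1 GeV in J)⁴ = 2.10 × 10^37 Pa.
Result: 0.0732 × 2.10 × 10^37 = 1.53 × 10^36 Pa.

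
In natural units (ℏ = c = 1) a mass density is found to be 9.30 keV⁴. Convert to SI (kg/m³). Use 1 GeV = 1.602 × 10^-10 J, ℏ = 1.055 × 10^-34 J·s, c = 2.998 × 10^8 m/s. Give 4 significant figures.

Mass density is [E]/(c²[L]³) = [E]⁴/(ℏ³c⁵).
1 GeV⁴ → 1/(ℏ³c⁵) × (1 GeV in J)⁴ = 2.316 × 10^20 kg/m³.
Convert the energy scale: 9.30 keV⁴ = 9.30 × 10^-24 GeV⁴.
Result: 9.30 × 10^-24 × 2.316 × 10^20 = 2.154 × 10^-3 kg/m³.

2.154 × 10^-3 kg/m³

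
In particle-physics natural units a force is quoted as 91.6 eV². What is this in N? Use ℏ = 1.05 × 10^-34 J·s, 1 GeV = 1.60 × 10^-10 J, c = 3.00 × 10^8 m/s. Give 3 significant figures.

7.44 × 10^-11 N

Force is [E]/[L] = [E]²/(ℏc); restore (ℏc)⁻¹.
1 GeV² → 1/(ℏc) × (1 GeV in J)² = 8.13 × 10^5 N.
Convert the energy scale: 91.6 eV² = 9.16 × 10^-17 GeV².
Result: 9.16 × 10^-17 × 8.13 × 10^5 = 7.44 × 10^-11 N.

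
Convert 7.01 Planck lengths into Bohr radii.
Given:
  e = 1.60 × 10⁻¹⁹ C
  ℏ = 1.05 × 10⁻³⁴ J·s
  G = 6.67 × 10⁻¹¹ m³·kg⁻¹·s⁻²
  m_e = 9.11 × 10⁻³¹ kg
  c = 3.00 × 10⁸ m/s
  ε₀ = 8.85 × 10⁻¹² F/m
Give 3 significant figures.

Planck length: ℓ_P = √(ℏG/c³) = 1.61 × 10⁻³⁵ m
Bohr radius: a₀ = 4πε₀ℏ²/(m_e e²) = 5.26 × 10⁻¹¹ m
7.01 × 1.61 × 10⁻³⁵ / 5.26 × 10⁻¹¹ = 2.15 × 10⁻²⁴

2.15 × 10⁻²⁴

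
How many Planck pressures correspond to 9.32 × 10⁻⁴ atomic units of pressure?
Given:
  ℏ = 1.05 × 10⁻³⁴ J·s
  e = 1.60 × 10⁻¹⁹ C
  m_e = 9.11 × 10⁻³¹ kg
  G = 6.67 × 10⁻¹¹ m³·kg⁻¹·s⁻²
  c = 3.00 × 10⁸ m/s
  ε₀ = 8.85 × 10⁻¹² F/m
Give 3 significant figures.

6.00 × 10⁻¹⁰⁴

atomic unit of pressure: P_au = E_h/a₀³ = m_e⁴e¹⁰/((4πε₀)⁵ℏ⁸) = 3.01 × 10¹³ Pa
Planck pressure: p_P = c⁷/(ℏG²) = 4.68 × 10¹¹³ Pa
9.32 × 10⁻⁴ × 3.01 × 10¹³ / 4.68 × 10¹¹³ = 6.00 × 10⁻¹⁰⁴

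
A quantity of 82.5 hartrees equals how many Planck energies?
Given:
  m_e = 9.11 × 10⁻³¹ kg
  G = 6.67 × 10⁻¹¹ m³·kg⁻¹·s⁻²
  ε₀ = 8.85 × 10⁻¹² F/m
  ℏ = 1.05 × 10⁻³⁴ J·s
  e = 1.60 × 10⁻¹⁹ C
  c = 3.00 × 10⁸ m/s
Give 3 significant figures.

hartree: E_h = m_e e⁴/(4πε₀ℏ)² = 4.38 × 10⁻¹⁸ J
Planck energy: E_P = √(ℏc⁵/G) = 1.96 × 10⁹ J
82.5 × 4.38 × 10⁻¹⁸ / 1.96 × 10⁹ = 1.85 × 10⁻²⁵

1.85 × 10⁻²⁵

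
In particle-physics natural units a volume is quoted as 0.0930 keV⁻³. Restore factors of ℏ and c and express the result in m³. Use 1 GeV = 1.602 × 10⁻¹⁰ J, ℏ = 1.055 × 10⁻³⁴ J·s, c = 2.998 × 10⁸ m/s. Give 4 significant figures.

Volume is [L]³ = [E]⁻³·(ℏc)³.
1 GeV⁻³ → (ℏc)³ × (1 GeV in J)⁻³ = 7.696 × 10⁻⁴⁸ m³.
Convert the energy scale: 0.0930 keV⁻³ = 9.30 × 10¹⁶ GeV⁻³.
Result: 9.30 × 10¹⁶ × 7.696 × 10⁻⁴⁸ = 7.157 × 10⁻³¹ m³.

7.157 × 10⁻³¹ m³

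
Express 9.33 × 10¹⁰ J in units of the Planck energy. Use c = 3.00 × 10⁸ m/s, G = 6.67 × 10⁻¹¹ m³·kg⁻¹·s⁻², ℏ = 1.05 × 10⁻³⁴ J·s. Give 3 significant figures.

Planck energy: E_P = √(ℏc⁵/G) = 1.96 × 10⁹ J.
9.33 × 10¹⁰ / 1.96 × 10⁹ = 47.7

47.7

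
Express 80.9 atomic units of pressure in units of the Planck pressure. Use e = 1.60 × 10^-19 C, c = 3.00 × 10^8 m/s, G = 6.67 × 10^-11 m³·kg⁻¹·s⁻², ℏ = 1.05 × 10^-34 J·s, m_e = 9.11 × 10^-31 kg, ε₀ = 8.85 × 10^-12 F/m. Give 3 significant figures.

5.21 × 10^-99

atomic unit of pressure: P_au = E_h/a₀³ = m_e⁴e¹⁰/((4πε₀)⁵ℏ⁸) = 3.01 × 10^13 Pa
Planck pressure: p_P = c⁷/(ℏG²) = 4.68 × 10^113 Pa
80.9 × 3.01 × 10^13 / 4.68 × 10^113 = 5.21 × 10^-99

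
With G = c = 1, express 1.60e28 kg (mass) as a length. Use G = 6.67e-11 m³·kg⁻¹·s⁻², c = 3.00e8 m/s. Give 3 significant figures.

In G = c = 1 units mass has dimensions of length; the conversion factor is G/c².
1.60e28 kg × (G/c²) = 11.9 m

11.9 m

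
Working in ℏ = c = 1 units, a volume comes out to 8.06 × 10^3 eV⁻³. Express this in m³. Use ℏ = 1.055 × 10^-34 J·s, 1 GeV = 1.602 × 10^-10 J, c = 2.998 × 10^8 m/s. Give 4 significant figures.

Volume is [L]³ = [E]⁻³·(ℏc)³.
1 GeV⁻³ → (ℏc)³ × (1 GeV in J)⁻³ = 7.696 × 10^-48 m³.
Convert the energy scale: 8.06 × 10^3 eV⁻³ = 8.06 × 10^30 GeV⁻³.
Result: 8.06 × 10^30 × 7.696 × 10^-48 = 6.203 × 10^-17 m³.

6.203 × 10^-17 m³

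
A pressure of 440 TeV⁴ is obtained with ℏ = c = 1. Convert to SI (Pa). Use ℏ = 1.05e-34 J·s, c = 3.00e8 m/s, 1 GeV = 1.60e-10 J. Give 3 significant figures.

9.23e51 Pa

Pressure is [E]/[L]³ = [E]⁴/(ℏc)³.
1 GeV⁴ → 1/(ℏc)³ × (1 GeV in J)⁴ = 2.10e37 Pa.
Convert the energy scale: 440 TeV⁴ = 4.40e14 GeV⁴.
Result: 4.40e14 × 2.10e37 = 9.23e51 Pa.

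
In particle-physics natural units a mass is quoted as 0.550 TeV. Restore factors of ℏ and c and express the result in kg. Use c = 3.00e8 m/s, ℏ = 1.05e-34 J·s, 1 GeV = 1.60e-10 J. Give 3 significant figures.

9.78e-25 kg

Mass is [E]/c²; divide by c².
1 GeV → 1/c² × (1 GeV in J) = 1.78e-27 kg.
Convert the energy scale: 0.550 TeV = 550 GeV.
Result: 550 × 1.78e-27 = 9.78e-25 kg.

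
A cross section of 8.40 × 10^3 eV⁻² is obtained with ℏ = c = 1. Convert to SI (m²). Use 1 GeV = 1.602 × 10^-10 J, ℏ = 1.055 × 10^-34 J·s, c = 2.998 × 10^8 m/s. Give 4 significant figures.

3.274 × 10^-10 m²

Area is [L]² = [E]⁻²·(ℏc)²; restore (ℏc)².
1 GeV⁻² → (ℏc)² × (1 GeV in J)⁻² = 3.898 × 10^-32 m².
Convert the energy scale: 8.40 × 10^3 eV⁻² = 8.40 × 10^21 GeV⁻².
Result: 8.40 × 10^21 × 3.898 × 10^-32 = 3.274 × 10^-10 m².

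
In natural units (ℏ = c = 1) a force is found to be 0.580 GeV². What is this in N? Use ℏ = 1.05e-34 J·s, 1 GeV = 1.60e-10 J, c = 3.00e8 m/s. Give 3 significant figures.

4.71e5 N

Force is [E]/[L] = [E]²/(ℏc); restore (ℏc)⁻¹.
1 GeV² → 1/(ℏc) × (1 GeV in J)² = 8.13e5 N.
Result: 0.580 × 8.13e5 = 4.71e5 N.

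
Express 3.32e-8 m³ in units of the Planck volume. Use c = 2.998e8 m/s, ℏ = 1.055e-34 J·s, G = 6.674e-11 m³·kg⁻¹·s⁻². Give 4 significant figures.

Planck volume: V_P = (ℏG/c³)^(3/2) = 4.224e-105 m³.
3.32e-8 / 4.224e-105 = 7.860e96

7.860e96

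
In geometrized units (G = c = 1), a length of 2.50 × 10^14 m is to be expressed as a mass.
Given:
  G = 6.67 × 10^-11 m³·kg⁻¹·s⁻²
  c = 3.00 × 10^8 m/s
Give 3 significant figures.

3.37 × 10^41 kg

Length → mass via c²/G.
2.50 × 10^14 m × (c²/G) = 3.37 × 10^41 kg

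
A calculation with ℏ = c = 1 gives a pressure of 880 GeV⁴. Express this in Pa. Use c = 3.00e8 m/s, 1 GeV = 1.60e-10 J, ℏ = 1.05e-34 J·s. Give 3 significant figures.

1.85e40 Pa

Pressure is [E]/[L]³ = [E]⁴/(ℏc)³.
1 GeV⁴ → 1/(ℏc)³ × (1 GeV in J)⁴ = 2.10e37 Pa.
Result: 880 × 2.10e37 = 1.85e40 Pa.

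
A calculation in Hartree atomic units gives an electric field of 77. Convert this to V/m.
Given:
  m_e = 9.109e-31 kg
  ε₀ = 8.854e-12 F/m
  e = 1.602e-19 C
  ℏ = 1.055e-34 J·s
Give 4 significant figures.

3.951e13 V/m

One atomic unit of electric field: E_au = E_h/(e a₀) = m_e²e⁵/((4πε₀)³ℏ⁴) = 5.131e11 V/m.
77 × 5.131e11 V/m = 3.951e13 V/m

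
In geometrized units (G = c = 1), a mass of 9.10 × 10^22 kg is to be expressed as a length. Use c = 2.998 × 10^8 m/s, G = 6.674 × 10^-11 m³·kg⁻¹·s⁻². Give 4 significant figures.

6.757 × 10^-5 m

In G = c = 1 units mass has dimensions of length; the conversion factor is G/c².
9.10 × 10^22 kg × (G/c²) = 6.757 × 10^-5 m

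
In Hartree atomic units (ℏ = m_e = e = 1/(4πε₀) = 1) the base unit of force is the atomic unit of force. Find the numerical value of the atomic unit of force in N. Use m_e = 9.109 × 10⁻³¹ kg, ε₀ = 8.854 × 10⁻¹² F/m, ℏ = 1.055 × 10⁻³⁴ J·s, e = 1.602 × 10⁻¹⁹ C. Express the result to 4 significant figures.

F_au = E_h/a₀ = m_e²e⁶/((4πε₀)³ℏ⁴)
E_h = 4.354 × 10⁻¹⁸ J
a₀ = 5.297 × 10⁻¹¹ m
E_h/a₀ = 8.220 × 10⁻⁸ N

8.220 × 10⁻⁸ N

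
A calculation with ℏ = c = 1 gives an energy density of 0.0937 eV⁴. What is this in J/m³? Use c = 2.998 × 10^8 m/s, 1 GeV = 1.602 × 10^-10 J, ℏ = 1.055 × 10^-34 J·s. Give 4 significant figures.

1.950 J/m³

[E]/[L]³ = [E]⁴/(ℏc)³; restore (ℏc)⁻³.
1 GeV⁴ → 1/(ℏc)³ × (1 GeV in J)⁴ = 2.082 × 10^37 J/m³.
Convert the energy scale: 0.0937 eV⁴ = 9.37 × 10^-38 GeV⁴.
Result: 9.37 × 10^-38 × 2.082 × 10^37 = 1.950 J/m³.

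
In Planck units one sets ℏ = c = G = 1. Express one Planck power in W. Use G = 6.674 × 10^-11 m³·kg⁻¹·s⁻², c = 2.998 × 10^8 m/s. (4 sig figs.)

3.629 × 10^52 W

P_P = c⁵/G
  = 2.422 × 10^42 / 6.674 × 10^-11
  = 3.629 × 10^52 W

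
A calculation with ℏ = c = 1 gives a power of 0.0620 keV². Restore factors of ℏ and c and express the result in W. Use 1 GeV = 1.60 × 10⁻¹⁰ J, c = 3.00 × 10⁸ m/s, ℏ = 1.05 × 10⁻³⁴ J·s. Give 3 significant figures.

15.1 W

Power is [E]/[T] = [E]²/ℏ.
1 GeV² → 1/ℏ × (1 GeV in J)² = 2.44 × 10¹⁴ W.
Convert the energy scale: 0.0620 keV² = 6.20 × 10⁻¹⁴ GeV².
Result: 6.20 × 10⁻¹⁴ × 2.44 × 10¹⁴ = 15.1 W.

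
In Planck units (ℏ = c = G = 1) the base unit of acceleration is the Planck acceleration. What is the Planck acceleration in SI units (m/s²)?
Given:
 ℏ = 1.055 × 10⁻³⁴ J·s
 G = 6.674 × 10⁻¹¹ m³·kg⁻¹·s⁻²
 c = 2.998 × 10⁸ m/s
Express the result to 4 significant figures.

a_P = √(c⁷/(ℏG))
  = √(3.092 × 10¹⁰³)
  = 5.560 × 10⁵¹ m/s²

5.560 × 10⁵¹ m/s²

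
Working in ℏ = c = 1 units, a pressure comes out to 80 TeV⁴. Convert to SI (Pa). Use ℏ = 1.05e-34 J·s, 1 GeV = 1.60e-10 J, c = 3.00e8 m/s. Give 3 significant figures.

Pressure is [E]/[L]³ = [E]⁴/(ℏc)³.
1 GeV⁴ → 1/(ℏc)³ × (1 GeV in J)⁴ = 2.10e37 Pa.
Convert the energy scale: 80 TeV⁴ = 8.00e13 GeV⁴.
Result: 8.00e13 × 2.10e37 = 1.68e51 Pa.

1.68e51 Pa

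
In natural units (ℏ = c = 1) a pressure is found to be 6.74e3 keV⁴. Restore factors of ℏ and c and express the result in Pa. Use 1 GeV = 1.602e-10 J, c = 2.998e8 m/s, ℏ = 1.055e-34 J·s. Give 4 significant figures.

Pressure is [E]/[L]³ = [E]⁴/(ℏc)³.
1 GeV⁴ → 1/(ℏc)³ × (1 GeV in J)⁴ = 2.082e37 Pa.
Convert the energy scale: 6.74e3 keV⁴ = 6.74e-21 GeV⁴.
Result: 6.74e-21 × 2.082e37 = 1.403e17 Pa.

1.403e17 Pa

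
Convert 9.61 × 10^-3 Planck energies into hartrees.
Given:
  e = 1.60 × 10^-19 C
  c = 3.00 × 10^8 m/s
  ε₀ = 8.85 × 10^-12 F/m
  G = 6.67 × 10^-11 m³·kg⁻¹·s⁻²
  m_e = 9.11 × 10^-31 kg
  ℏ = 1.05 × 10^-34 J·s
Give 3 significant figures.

Planck energy: E_P = √(ℏc⁵/G) = 1.96 × 10^9 J
hartree: E_h = m_e e⁴/(4πε₀ℏ)² = 4.38 × 10^-18 J
9.61 × 10^-3 × 1.96 × 10^9 / 4.38 × 10^-18 = 4.29 × 10^24

4.29 × 10^24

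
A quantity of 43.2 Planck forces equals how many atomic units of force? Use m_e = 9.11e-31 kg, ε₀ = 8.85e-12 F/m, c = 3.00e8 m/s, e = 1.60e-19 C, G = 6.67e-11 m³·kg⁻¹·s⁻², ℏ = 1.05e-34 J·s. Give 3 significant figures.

Planck force: F_P = c⁴/G = 1.21e44 N
atomic unit of force: F_au = E_h/a₀ = m_e²e⁶/((4πε₀)³ℏ⁴) = 8.33e-8 N
43.2 × 1.21e44 / 8.33e-8 = 6.30e52

6.30e52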